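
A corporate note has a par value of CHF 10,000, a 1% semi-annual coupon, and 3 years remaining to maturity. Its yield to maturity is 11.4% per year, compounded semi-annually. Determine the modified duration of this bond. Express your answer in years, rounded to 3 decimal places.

Periodic yield y = 0.057. First find Macaulay duration:
  t   CF        PV=CF/(1+0.057)^t    t·PV
  1        50.00        47.3037        47.3037
  2        50.00        44.7528        89.5056
  3        50.00        42.3394       127.0183
  4        50.00        40.0562       160.2249
  5        50.00        37.8961       189.4807
  6    10,050.00     7,206.3631    43,238.1783
  Σ                  7,418.7113    43,851.7115
P = 7,418.7113; Macaulay duration = 43,851.7115 / 7,418.7113 = 5.91096 half-year periods = 2.95548 years.
Modified duration = D_Mac / (1 + y) = 2.95548 / 1.057 = 2.79610 years.

2.796 years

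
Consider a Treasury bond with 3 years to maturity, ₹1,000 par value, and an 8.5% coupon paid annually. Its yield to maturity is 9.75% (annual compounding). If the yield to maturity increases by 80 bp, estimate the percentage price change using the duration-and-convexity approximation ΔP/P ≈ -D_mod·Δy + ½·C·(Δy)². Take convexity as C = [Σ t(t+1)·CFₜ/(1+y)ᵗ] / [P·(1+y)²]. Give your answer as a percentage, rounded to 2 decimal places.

-1.99%

With y = 0.0975:
  t   CF        PV=CF/(1+0.0975)^t    t·PV        t(t+1)·PV
  1        85.00        77.4487        77.4487         154.8975
  2        85.00        70.5683       141.1367         423.4100
  3     1,085.00       820.7599     2,462.2798       9,849.1193
  Σ                    968.7770     2,680.8652      10,427.4268
P = 968.7770; D_Mac = 2.76727 yrs; D_mod = 2.52143 yrs; C = 8.93602.
Duration effect: -2.52143 × (+0.008) = -0.020171
Convexity effect: 0.5 × 8.93602 × (0.008)² = +0.0002860
ΔP/P ≈ -0.020171 + 0.0002860 = -0.019885 = -1.9885%.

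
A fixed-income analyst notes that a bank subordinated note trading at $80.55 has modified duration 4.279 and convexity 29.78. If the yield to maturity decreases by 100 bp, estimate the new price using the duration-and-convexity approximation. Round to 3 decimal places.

$84.117

Duration effect: -D_mod·Δy = -4.279 × (-0.01) = +0.042790
Convexity effect: ½·C·(Δy)² = 0.5 × 29.78 × (-0.01)² = +0.0014890
ΔP/P ≈ +0.042790 + 0.0014890 = +0.044279
New price ≈ 80.55 × (1 + 0.044279) = 84.11667345.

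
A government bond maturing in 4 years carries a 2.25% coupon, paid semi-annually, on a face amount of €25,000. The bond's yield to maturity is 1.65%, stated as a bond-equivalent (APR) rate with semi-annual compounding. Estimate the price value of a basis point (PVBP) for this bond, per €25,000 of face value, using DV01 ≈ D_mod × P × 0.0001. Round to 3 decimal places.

Periodic yield y = 0.00825.
  t   CF        PV=CF/(1+0.00825)^t    t·PV
  1       281.25       278.9487       278.9487
  2       281.25       276.6662       553.3324
  3       281.25       274.4024       823.2071
  4       281.25       272.1571     1,088.6282
  5       281.25       269.9301     1,349.6507
  6       281.25       267.7214     1,606.3286
  7       281.25       265.5308     1,858.7157
  8    25,281.25    23,672.9673   189,383.7382
  Σ                 25,578.3239   196,942.5496
P = 25,578.3239; D_Mac = 7.69959 half-year periods = 3.84979 yrs; D_mod = 3.81829 yrs.
DV01 ≈ 3.81829 × 25,578.3239 × 0.0001 = 9.766553.

€9.767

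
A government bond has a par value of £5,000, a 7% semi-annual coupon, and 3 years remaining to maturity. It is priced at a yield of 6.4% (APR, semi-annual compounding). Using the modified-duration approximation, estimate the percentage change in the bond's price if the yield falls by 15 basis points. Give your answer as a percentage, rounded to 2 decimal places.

Periodic yield y = 0.032. Modified duration first:
  t   CF        PV=CF/(1+0.032)^t    t·PV
  1       175.00       169.5736       169.5736
  2       175.00       164.3155       328.6311
  3       175.00       159.2205       477.6615
  4       175.00       154.2834       617.1337
  5       175.00       149.4994       747.4972
  6     5,175.00     4,283.8294    25,702.9766
  Σ                  5,080.7220    28,043.4737
P = 5,080.7220; D_Mac = 5.51958 half-year periods = 2.75979 yrs; D_mod = 2.75979/(1+0.032) = 2.67422 yrs.
ΔP/P ≈ -D_mod · Δy = -2.67422 × (-0.0015) = +0.004011 = +0.4011%.

+0.40%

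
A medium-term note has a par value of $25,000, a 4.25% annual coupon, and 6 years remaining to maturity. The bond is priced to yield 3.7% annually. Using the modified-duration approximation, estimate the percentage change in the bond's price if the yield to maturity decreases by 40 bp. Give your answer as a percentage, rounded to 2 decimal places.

Periodic yield y = 0.037. Modified duration first:
  t   CF        PV=CF/(1+0.037)^t    t·PV
  1     1,062.50     1,024.5902     1,024.5902
  2     1,062.50       988.0329     1,976.0659
  3     1,062.50       952.7801     2,858.3402
  4     1,062.50       918.7850     3,675.1401
  5     1,062.50       886.0029     4,430.0146
  6    26,062.50    20,957.6959   125,746.1753
  Σ                 25,727.8870   139,710.3264
P = 25,727.8870; D_Mac = 5.43031 yrs; D_mod = 5.43031/(1+0.037) = 5.23655 yrs.
ΔP/P ≈ -D_mod · Δy = -5.23655 × (-0.004) = +0.020946 = +2.0946%.

+2.09%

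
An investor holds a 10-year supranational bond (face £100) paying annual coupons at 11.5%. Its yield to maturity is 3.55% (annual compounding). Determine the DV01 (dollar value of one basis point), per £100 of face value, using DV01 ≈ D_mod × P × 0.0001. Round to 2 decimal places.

Periodic yield y = 0.0355.
  t   CF        PV=CF/(1+0.0355)^t    t·PV
  1        11.50        11.1057        11.1057
  2        11.50        10.7250        21.4500
  3        11.50        10.3573        31.0720
  4        11.50        10.0022        40.0090
  5        11.50         9.6593        48.2967
  6        11.50         9.3282        55.9691
  7        11.50         9.0084        63.0587
  8        11.50         8.6996        69.5964
  9        11.50         8.4013        75.6118
  10      111.50        78.6636       786.6360
  Σ                    165.9507     1,202.8055
P = 165.9507; D_Mac = 7.24797 yrs; D_mod = 6.99949 yrs.
DV01 ≈ 6.99949 × 165.9507 × 0.0001 = 0.116157.

£0.12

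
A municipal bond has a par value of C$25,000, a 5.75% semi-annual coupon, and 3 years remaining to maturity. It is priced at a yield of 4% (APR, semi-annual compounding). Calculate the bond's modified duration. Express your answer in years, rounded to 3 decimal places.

Periodic yield y = 0.02. First find Macaulay duration:
  t   CF        PV=CF/(1+0.02)^t    t·PV
  1       718.75       704.6569       704.6569
  2       718.75       690.8401     1,381.6801
  3       718.75       677.2942     2,031.8825
  4       718.75       664.0139     2,656.0556
  5       718.75       650.9940     3,254.9701
  6    25,718.75    22,837.5140   137,025.0839
  Σ                 26,225.3130   147,054.3291
P = 26,225.3130; Macaulay duration = 147,054.3291 / 26,225.3130 = 5.60734 half-year periods = 2.80367 years.
Modified duration = D_Mac / (1 + y) = 2.80367 / 1.02 = 2.74870 years.

2.749 years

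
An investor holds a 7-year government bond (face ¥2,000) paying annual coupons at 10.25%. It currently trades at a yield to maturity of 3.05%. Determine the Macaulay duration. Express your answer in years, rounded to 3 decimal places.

5.626 years

Periodic yield y = 0.0305. Discount each cash flow and weight by its year:
  t   CF        PV=CF/(1+0.0305)^t    t·PV
  1       205.00       198.9326       198.9326
  2       205.00       193.0447       386.0894
  3       205.00       187.3311       561.9933
  4       205.00       181.7866       727.1464
  5       205.00       176.4062       882.0311
  6       205.00       171.1851     1,027.1104
  7     2,205.00     1,786.7863    12,507.5043
  Σ                  2,895.4726    16,290.8074
Price P = Σ PV = 2,895.4726.
Macaulay duration = Σ(t·PV) / P = 16,290.8074 / 2,895.4726 = 5.62630 years.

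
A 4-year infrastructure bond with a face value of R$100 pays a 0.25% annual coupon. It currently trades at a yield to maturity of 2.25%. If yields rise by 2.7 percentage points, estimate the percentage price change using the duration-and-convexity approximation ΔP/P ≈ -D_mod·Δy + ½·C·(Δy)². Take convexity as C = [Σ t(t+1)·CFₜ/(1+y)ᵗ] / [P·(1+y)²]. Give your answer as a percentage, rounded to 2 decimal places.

-9.83%

With y = 0.0225:
  t   CF        PV=CF/(1+0.0225)^t    t·PV        t(t+1)·PV
  1         0.25         0.2445         0.2445           0.4890
  2         0.25         0.2391         0.4782           1.4347
  3         0.25         0.2339         0.7016           2.8063
  4       100.25        91.7130       366.8522       1,834.2609
  Σ                     92.4305       368.2765       1,838.9909
P = 92.4305; D_Mac = 3.98436 yrs; D_mod = 3.89668 yrs; C = 19.02995.
Duration effect: -3.89668 × (+0.027) = -0.105210
Convexity effect: 0.5 × 19.02995 × (0.027)² = +0.0069364
ΔP/P ≈ -0.105210 + 0.0069364 = -0.098274 = -9.8274%.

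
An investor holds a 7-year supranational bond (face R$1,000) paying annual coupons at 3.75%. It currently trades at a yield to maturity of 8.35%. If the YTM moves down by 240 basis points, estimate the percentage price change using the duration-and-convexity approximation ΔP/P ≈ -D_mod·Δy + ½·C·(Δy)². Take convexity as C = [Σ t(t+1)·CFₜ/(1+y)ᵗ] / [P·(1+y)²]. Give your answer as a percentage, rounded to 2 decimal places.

+14.81%

With y = 0.0835:
  t   CF        PV=CF/(1+0.0835)^t    t·PV        t(t+1)·PV
  1        37.50        34.6101        34.6101          69.2201
  2        37.50        31.9428        63.8857         191.6570
  3        37.50        29.4812        88.4435         353.7739
  4        37.50        27.2092       108.8368         544.1838
  5        37.50        25.1123       125.5616         753.3693
  6        37.50        23.1770       139.0622         973.4352
  7     1,037.50       591.8146     4,142.7024      33,141.6192
  Σ                    763.3472     4,703.1021      36,027.2586
P = 763.3472; D_Mac = 6.16116 yrs; D_mod = 5.68635 yrs; C = 40.20233.
Duration effect: -5.68635 × (-0.024) = +0.136472
Convexity effect: 0.5 × 40.20233 × (-0.024)² = +0.0115783
ΔP/P ≈ +0.136472 + 0.0115783 = +0.148051 = +14.8051%.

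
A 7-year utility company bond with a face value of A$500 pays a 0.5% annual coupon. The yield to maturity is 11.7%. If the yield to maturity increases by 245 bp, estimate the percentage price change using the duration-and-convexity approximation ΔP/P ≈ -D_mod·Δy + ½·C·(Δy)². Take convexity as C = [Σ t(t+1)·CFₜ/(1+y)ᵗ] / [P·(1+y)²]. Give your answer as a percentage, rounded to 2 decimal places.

-13.69%

With y = 0.117:
  t   CF        PV=CF/(1+0.117)^t    t·PV        t(t+1)·PV
  1         2.50         2.2381         2.2381           4.4763
  2         2.50         2.0037         4.0074          12.0222
  3         2.50         1.7938         5.3815          21.5259
  4         2.50         1.6059         6.4237          32.1187
  5         2.50         1.4377         7.1886          43.1316
  6         2.50         1.2871         7.7228          54.0593
  7       502.50       231.6135     1,621.2944      12,970.3555
  Σ                    241.9799     1,654.2566      13,137.6895
P = 241.9799; D_Mac = 6.83634 yrs; D_mod = 6.12027 yrs; C = 43.51443.
Duration effect: -6.12027 × (+0.0245) = -0.149947
Convexity effect: 0.5 × 43.51443 × (0.0245)² = +0.0130598
ΔP/P ≈ -0.149947 + 0.0130598 = -0.136887 = -13.6887%.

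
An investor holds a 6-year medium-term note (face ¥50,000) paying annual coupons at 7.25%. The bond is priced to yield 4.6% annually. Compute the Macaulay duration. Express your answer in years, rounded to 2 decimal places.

Periodic yield y = 0.046. Discount each cash flow and weight by its year:
  t   CF        PV=CF/(1+0.046)^t    t·PV
  1     3,625.00     3,465.5832     3,465.5832
  2     3,625.00     3,313.1770     6,626.3541
  3     3,625.00     3,167.4733     9,502.4198
  4     3,625.00     3,028.1771    12,112.7085
  5     3,625.00     2,895.0068    14,475.0340
  6    53,625.00    40,942.7678   245,656.6066
  Σ                 56,812.1851   291,838.7061
Price P = Σ PV = 56,812.1851.
Macaulay duration = Σ(t·PV) / P = 291,838.7061 / 56,812.1851 = 5.13690 years.

5.14 years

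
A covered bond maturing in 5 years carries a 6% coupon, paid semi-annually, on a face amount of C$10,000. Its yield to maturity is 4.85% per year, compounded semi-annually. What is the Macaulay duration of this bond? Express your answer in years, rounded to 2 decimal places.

Periodic yield y = 0.02425. Discount each cash flow and weight by its period:
  t   CF        PV=CF/(1+0.02425)^t    t·PV
  1       300.00       292.8972       292.8972
  2       300.00       285.9626       571.9253
  3       300.00       279.1922       837.5767
  4       300.00       272.5821     1,090.3285
  5       300.00       266.1285     1,330.6425
  6       300.00       259.8277     1,558.9661
  7       300.00       253.6760     1,775.7323
  8       300.00       247.6700     1,981.3603
  9       300.00       241.8062     2,176.2561
  10   10,300.00     8,105.4569    81,054.5686
  Σ                 10,505.1996    92,670.2536
Price P = Σ PV = 10,505.1996.
Macaulay duration = Σ(t·PV) / P = 92,670.2536 / 10,505.1996 = 8.82137 half-year periods.
In years: 8.82137 / 2 = 4.41069 years.

4.41 years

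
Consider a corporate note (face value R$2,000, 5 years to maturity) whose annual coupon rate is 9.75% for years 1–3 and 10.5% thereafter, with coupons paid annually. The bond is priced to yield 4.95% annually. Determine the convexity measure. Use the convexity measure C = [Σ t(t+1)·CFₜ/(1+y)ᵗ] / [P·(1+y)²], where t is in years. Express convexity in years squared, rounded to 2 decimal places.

With y = 0.0495:
  t   CF        PV=CF/(1+0.0495)^t    t·PV        t(t+1)·PV
  1       195.00       185.8028       185.8028         371.6055
  2       195.00       177.0393       354.0786       1,062.2359
  3       195.00       168.6892       506.0676       2,024.2704
  4       210.00       173.0970       692.3880       3,461.9399
  5     2,210.00     1,735.7216     8,678.6078      52,071.6469
  Σ                  2,440.3498    10,416.9448      58,991.6986
P = 2,440.3498.
Convexity = Σ t(t+1)·PV / [P·(1+y)²] = 58,991.6986 / (2,440.3498 × 1.101450) = 21.94694.

21.95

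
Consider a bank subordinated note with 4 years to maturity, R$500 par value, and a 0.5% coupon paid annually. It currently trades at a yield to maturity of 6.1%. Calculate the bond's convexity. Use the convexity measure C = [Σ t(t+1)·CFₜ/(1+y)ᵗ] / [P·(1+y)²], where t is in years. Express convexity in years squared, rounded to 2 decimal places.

With y = 0.061:
  t   CF        PV=CF/(1+0.061)^t    t·PV        t(t+1)·PV
  1         2.50         2.3563         2.3563           4.7125
  2         2.50         2.2208         4.4416          13.3248
  3         2.50         2.0931         6.2794          25.1174
  4       502.50       396.5286     1,586.1145       7,930.5723
  Σ                    403.1988     1,599.1917       7,973.7270
P = 403.1988.
Convexity = Σ t(t+1)·PV / [P·(1+y)²] = 7,973.7270 / (403.1988 × 1.125721) = 17.56756.

17.57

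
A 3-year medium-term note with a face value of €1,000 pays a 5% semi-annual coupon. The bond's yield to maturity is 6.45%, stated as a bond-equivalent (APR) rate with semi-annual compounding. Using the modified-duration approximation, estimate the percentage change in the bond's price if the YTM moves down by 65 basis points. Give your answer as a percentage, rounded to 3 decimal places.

+1.775%

Periodic yield y = 0.03225. Modified duration first:
  t   CF        PV=CF/(1+0.03225)^t    t·PV
  1        25.00        24.2189        24.2189
  2        25.00        23.4623        46.9246
  3        25.00        22.7293        68.1878
  4        25.00        22.0191        88.0766
  5        25.00        21.3312       106.6561
  6     1,025.00       847.2557     5,083.5344
  Σ                    961.0166     5,417.5983
P = 961.0166; D_Mac = 5.63736 half-year periods = 2.81868 yrs; D_mod = 2.81868/(1+0.03225) = 2.73062 yrs.
ΔP/P ≈ -D_mod · Δy = -2.73062 × (-0.0065) = +0.017749 = +1.7749%.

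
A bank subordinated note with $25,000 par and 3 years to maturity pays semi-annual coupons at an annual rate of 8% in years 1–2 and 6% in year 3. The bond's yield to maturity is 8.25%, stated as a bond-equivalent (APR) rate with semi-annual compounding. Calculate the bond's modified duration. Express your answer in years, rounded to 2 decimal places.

Periodic yield y = 0.04125. First find Macaulay duration:
  t   CF        PV=CF/(1+0.04125)^t    t·PV
  1     1,000.00       960.3842       960.3842
  2     1,000.00       922.3377     1,844.6754
  3     1,000.00       885.7985     2,657.3956
  4     1,000.00       850.7069     3,402.8275
  5       750.00       612.7541     3,063.7703
  6    25,750.00    20,204.4553   121,226.7319
  Σ                 24,436.4366   133,155.7848
P = 24,436.4366; Macaulay duration = 133,155.7848 / 24,436.4366 = 5.44907 half-year periods = 2.72453 years.
Modified duration = D_Mac / (1 + y) = 2.72453 / 1.04125 = 2.61660 years.

2.62 years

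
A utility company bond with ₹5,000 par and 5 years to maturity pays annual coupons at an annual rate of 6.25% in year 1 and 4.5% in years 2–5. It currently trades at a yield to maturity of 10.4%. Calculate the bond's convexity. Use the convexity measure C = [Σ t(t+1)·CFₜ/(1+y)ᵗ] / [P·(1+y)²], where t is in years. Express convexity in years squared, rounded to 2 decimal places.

With y = 0.104:
  t   CF        PV=CF/(1+0.104)^t    t·PV        t(t+1)·PV
  1       312.50       283.0616       283.0616         566.1232
  2       225.00       184.6054       369.2108       1,107.6323
  3       225.00       167.2150       501.6451       2,006.5803
  4       225.00       151.4629       605.8515       3,029.2577
  5     5,225.00     3,185.9645    15,929.8223      95,578.9340
  Σ                  3,972.3094    17,689.5913     102,288.5275
P = 3,972.3094.
Convexity = Σ t(t+1)·PV / [P·(1+y)²] = 102,288.5275 / (3,972.3094 × 1.218816) = 21.12738.

21.13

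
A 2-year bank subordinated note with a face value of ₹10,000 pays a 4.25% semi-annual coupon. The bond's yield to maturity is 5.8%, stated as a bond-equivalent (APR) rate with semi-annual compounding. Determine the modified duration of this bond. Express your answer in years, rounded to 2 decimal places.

1.88 years

Periodic yield y = 0.029. First find Macaulay duration:
  t   CF        PV=CF/(1+0.029)^t    t·PV
  1       212.50       206.5112       206.5112
  2       212.50       200.6911       401.3823
  3       212.50       195.0351       585.1053
  4    10,212.50     9,108.9972    36,435.9890
  Σ                  9,711.2347    37,628.9877
P = 9,711.2347; Macaulay duration = 37,628.9877 / 9,711.2347 = 3.87479 half-year periods = 1.93739 years.
Modified duration = D_Mac / (1 + y) = 1.93739 / 1.029 = 1.88279 years.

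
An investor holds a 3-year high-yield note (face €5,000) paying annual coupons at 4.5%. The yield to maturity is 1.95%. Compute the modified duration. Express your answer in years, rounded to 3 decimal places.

Periodic yield y = 0.0195. First find Macaulay duration:
  t   CF        PV=CF/(1+0.0195)^t    t·PV
  1       225.00       220.6964       220.6964
  2       225.00       216.4752       432.9503
  3     5,225.00     4,930.8819    14,792.6458
  Σ                  5,368.0535    15,446.2926
P = 5,368.0535; Macaulay duration = 15,446.2926 / 5,368.0535 = 2.87745 years.
Modified duration = D_Mac / (1 + y) = 2.87745 / 1.0195 = 2.82241 years.

2.822 years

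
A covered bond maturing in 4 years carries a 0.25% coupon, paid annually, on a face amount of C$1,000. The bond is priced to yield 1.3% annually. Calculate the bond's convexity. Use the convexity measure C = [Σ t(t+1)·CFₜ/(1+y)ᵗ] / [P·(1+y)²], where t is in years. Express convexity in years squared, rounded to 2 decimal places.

With y = 0.013:
  t   CF        PV=CF/(1+0.013)^t    t·PV        t(t+1)·PV
  1         2.50         2.4679         2.4679           4.9358
  2         2.50         2.4362         4.8725          14.6175
  3         2.50         2.4050         7.2149          28.8598
  4     1,002.50       952.0212     3,808.0846      19,040.4231
  Σ                    959.3303     3,822.6400      19,088.8362
P = 959.3303.
Convexity = Σ t(t+1)·PV / [P·(1+y)²] = 19,088.8362 / (959.3303 × 1.026169) = 19.39065.

19.39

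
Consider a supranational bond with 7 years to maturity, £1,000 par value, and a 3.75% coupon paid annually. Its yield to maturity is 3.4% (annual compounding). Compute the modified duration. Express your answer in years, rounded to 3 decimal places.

6.087 years

Periodic yield y = 0.034. First find Macaulay duration:
  t   CF        PV=CF/(1+0.034)^t    t·PV
  1        37.50        36.2669        36.2669
  2        37.50        35.0744        70.1488
  3        37.50        33.9211       101.7632
  4        37.50        32.8057       131.2227
  5        37.50        31.7270       158.6348
  6        37.50        30.6837       184.1023
  7     1,037.50       821.0022     5,747.0156
  Σ                  1,021.4810     6,429.1544
P = 1,021.4810; Macaulay duration = 6,429.1544 / 1,021.4810 = 6.29395 years.
Modified duration = D_Mac / (1 + y) = 6.29395 / 1.034 = 6.08700 years.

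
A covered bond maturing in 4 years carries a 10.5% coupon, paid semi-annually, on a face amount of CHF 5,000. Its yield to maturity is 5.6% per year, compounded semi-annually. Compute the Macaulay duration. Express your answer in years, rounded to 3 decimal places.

3.423 years

Periodic yield y = 0.028. Discount each cash flow and weight by its period:
  t   CF        PV=CF/(1+0.028)^t    t·PV
  1       262.50       255.3502       255.3502
  2       262.50       248.3951       496.7903
  3       262.50       241.6295       724.8885
  4       262.50       235.0482       940.1926
  5       262.50       228.6461     1,143.2303
  6       262.50       222.4184     1,334.5101
  7       262.50       216.3603     1,514.5219
  8     5,262.50     4,219.3659    33,754.9274
  Σ                  5,867.2136    40,164.4113
Price P = Σ PV = 5,867.2136.
Macaulay duration = Σ(t·PV) / P = 40,164.4113 / 5,867.2136 = 6.84557 half-year periods.
In years: 6.84557 / 2 = 3.42278 years.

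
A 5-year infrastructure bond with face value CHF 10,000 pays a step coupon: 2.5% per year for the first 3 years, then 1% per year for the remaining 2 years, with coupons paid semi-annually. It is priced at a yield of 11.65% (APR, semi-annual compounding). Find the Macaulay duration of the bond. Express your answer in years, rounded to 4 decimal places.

Periodic yield y = 0.05825. Discount each cash flow and weight by its period:
  t   CF        PV=CF/(1+0.05825)^t    t·PV
  1       125.00       118.1195       118.1195
  2       125.00       111.6178       223.2356
  3       125.00       105.4739       316.4218
  4       125.00        99.6683       398.6731
  5       125.00        94.1822       470.9108
  6       125.00        88.9980       533.9881
  7        50.00        33.6397       235.4779
  8        50.00        31.7880       254.3043
  9        50.00        30.0383       270.3448
  10   10,050.00     5,705.3631    57,053.6312
  Σ                  6,418.8889    59,875.1071
Price P = Σ PV = 6,418.8889.
Macaulay duration = Σ(t·PV) / P = 59,875.1071 / 6,418.8889 = 9.32796 half-year periods.
In years: 9.32796 / 2 = 4.66398 years.

4.6640 years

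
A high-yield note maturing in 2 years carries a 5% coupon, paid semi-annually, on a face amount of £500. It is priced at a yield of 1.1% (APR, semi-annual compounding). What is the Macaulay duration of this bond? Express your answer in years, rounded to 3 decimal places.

Periodic yield y = 0.0055. Discount each cash flow and weight by its period:
  t   CF        PV=CF/(1+0.0055)^t    t·PV
  1        12.50        12.4316        12.4316
  2        12.50        12.3636        24.7273
  3        12.50        12.2960        36.8880
  4       512.50       501.3783     2,005.5134
  Σ                    538.4696     2,079.5602
Price P = Σ PV = 538.4696.
Macaulay duration = Σ(t·PV) / P = 2,079.5602 / 538.4696 = 3.86198 half-year periods.
In years: 3.86198 / 2 = 1.93099 years.

1.931 years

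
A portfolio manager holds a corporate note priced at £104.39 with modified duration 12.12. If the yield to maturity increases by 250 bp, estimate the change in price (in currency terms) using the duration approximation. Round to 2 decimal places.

-£31.63

Duration approximation: ΔP/P ≈ -D_mod · Δy = -12.12 × (+0.025) = -0.303000.
ΔP ≈ 104.39 × (-0.303000) = -31.63017.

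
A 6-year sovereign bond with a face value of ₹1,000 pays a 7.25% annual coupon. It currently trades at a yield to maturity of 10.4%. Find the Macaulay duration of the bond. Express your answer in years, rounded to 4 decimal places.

4.9938 years

Periodic yield y = 0.104. Discount each cash flow and weight by its year:
  t   CF        PV=CF/(1+0.104)^t    t·PV
  1        72.50        65.6703        65.6703
  2        72.50        59.4840       118.9679
  3        72.50        53.8804       161.6412
  4        72.50        48.8047       195.2188
  5        72.50        44.2072       221.0358
  6     1,072.50       592.3561     3,554.1366
  Σ                    864.4026     4,316.6706
Price P = Σ PV = 864.4026.
Macaulay duration = Σ(t·PV) / P = 4,316.6706 / 864.4026 = 4.99382 years.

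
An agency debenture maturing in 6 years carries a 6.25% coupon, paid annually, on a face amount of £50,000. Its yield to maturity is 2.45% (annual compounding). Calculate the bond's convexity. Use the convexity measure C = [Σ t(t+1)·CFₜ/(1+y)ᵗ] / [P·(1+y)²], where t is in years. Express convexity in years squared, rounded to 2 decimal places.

33.53

With y = 0.0245:
  t   CF        PV=CF/(1+0.0245)^t    t·PV        t(t+1)·PV
  1     3,125.00     3,050.2684     3,050.2684       6,100.5368
  2     3,125.00     2,977.3240     5,954.6480      17,863.9439
  3     3,125.00     2,906.1239     8,718.3718      34,873.4874
  4     3,125.00     2,836.6266    11,346.5064      56,732.5320
  5     3,125.00     2,768.7912    13,843.9561      83,063.7364
  6    53,125.00    45,943.8269   275,662.9612   1,929,640.7281
  Σ                 60,482.9610   318,576.7119   2,128,274.9646
P = 60,482.9610.
Convexity = Σ t(t+1)·PV / [P·(1+y)²] = 2,128,274.9646 / (60,482.9610 × 1.049600) = 33.52515.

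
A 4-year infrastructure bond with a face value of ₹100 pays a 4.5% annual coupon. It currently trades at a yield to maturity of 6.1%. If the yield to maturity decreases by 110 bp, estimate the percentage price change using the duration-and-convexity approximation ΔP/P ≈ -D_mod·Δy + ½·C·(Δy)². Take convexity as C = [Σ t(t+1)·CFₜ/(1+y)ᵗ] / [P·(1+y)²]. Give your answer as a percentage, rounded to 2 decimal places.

With y = 0.061:
  t   CF        PV=CF/(1+0.061)^t    t·PV        t(t+1)·PV
  1         4.50         4.2413         4.2413           8.4826
  2         4.50         3.9974         7.9949          23.9846
  3         4.50         3.7676        11.3028          45.2114
  4       104.50        82.4622       329.8487       1,649.2434
  Σ                     94.4685       353.3877       1,726.9219
P = 94.4685; D_Mac = 3.74080 yrs; D_mod = 3.52573 yrs; C = 16.23884.
Duration effect: -3.52573 × (-0.011) = +0.038783
Convexity effect: 0.5 × 16.23884 × (-0.011)² = +0.0009824
ΔP/P ≈ +0.038783 + 0.0009824 = +0.039765 = +3.9765%.

+3.98%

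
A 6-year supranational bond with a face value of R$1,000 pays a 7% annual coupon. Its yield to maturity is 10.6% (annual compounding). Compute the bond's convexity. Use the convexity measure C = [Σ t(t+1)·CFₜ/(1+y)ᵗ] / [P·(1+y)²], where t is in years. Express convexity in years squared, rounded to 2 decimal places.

26.91

With y = 0.106:
  t   CF        PV=CF/(1+0.106)^t    t·PV        t(t+1)·PV
  1        70.00        63.2911        63.2911         126.5823
  2        70.00        57.2253       114.4505         343.3516
  3        70.00        51.7407       155.2222         620.8889
  4        70.00        46.7819       187.1275         935.6373
  5        70.00        42.2983       211.4913       1,268.9475
  6     1,070.00       584.5922     3,507.5532      24,552.8724
  Σ                    845.9295     4,239.1358      27,848.2799
P = 845.9295.
Convexity = Σ t(t+1)·PV / [P·(1+y)²] = 27,848.2799 / (845.9295 × 1.223236) = 26.91250.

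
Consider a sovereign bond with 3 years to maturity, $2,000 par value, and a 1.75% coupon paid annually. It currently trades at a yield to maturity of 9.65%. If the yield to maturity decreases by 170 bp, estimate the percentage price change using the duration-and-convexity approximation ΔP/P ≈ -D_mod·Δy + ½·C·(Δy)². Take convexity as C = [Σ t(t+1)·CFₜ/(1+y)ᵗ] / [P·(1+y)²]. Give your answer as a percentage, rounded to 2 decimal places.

+4.70%

With y = 0.0965:
  t   CF        PV=CF/(1+0.0965)^t    t·PV        t(t+1)·PV
  1        35.00        31.9197        31.9197          63.8395
  2        35.00        29.1106        58.2211         174.6634
  3     2,035.00     1,543.6133     4,630.8398      18,523.3593
  Σ                  1,604.6436     4,720.9807      18,761.8623
P = 1,604.6436; D_Mac = 2.94207 yrs; D_mod = 2.68315 yrs; C = 9.72479.
Duration effect: -2.68315 × (-0.017) = +0.045614
Convexity effect: 0.5 × 9.72479 × (-0.017)² = +0.0014052
ΔP/P ≈ +0.045614 + 0.0014052 = +0.047019 = +4.7019%.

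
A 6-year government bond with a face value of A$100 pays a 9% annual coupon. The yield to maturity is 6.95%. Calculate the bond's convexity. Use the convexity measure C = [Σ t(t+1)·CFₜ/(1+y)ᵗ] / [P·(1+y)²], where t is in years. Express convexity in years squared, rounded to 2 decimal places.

28.21

With y = 0.0695:
  t   CF        PV=CF/(1+0.0695)^t    t·PV        t(t+1)·PV
  1         9.00         8.4151         8.4151          16.8303
  2         9.00         7.8683        15.7366          47.2098
  3         9.00         7.3570        22.0710          88.2839
  4         9.00         6.8789        27.5156         137.5781
  5         9.00         6.4319        32.1594         192.9567
  6       109.00        72.8353       437.0117       3,059.0816
  Σ                    109.7865       542.9094       3,541.9403
P = 109.7865.
Convexity = Σ t(t+1)·PV / [P·(1+y)²] = 3,541.9403 / (109.7865 × 1.143830) = 28.20530.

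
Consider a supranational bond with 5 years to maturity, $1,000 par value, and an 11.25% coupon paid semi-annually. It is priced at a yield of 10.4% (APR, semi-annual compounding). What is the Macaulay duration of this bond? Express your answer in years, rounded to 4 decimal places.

Periodic yield y = 0.052. Discount each cash flow and weight by its period:
  t   CF        PV=CF/(1+0.052)^t    t·PV
  1        56.25        53.4696        53.4696
  2        56.25        50.8266       101.6532
  3        56.25        48.3143       144.9428
  4        56.25        45.9261       183.7044
  5        56.25        43.6560       218.2799
  6        56.25        41.4981       248.9885
  7        56.25        39.4469       276.1280
  8        56.25        37.4970       299.9761
  9        56.25        35.6435       320.7919
  10    1,056.25       636.2229     6,362.2294
  Σ                  1,032.5010     8,210.1637
Price P = Σ PV = 1,032.5010.
Macaulay duration = Σ(t·PV) / P = 8,210.1637 / 1,032.5010 = 7.95173 half-year periods.
In years: 7.95173 / 2 = 3.97586 years.

3.9759 years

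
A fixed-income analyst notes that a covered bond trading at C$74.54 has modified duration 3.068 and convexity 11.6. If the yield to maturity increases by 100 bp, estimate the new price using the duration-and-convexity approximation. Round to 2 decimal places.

C$72.30

Duration effect: -D_mod·Δy = -3.068 × (+0.01) = -0.030680
Convexity effect: ½·C·(Δy)² = 0.5 × 11.6 × (0.01)² = +0.0005800
ΔP/P ≈ -0.030680 + 0.0005800 = -0.030100
New price ≈ 74.54 × (1 - 0.030100) = 72.296346.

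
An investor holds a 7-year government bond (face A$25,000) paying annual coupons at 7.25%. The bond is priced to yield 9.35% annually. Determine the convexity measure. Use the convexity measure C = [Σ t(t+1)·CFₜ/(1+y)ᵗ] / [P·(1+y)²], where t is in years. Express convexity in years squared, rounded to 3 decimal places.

With y = 0.0935:
  t   CF        PV=CF/(1+0.0935)^t    t·PV        t(t+1)·PV
  1     1,812.50     1,657.5217     1,657.5217       3,315.0434
  2     1,812.50     1,515.7949     3,031.5898       9,094.7694
  3     1,812.50     1,386.1865     4,158.5594      16,634.2375
  4     1,812.50     1,267.6602     5,070.6409      25,353.2046
  5     1,812.50     1,159.2686     5,796.3431      34,778.0585
  6     1,812.50     1,060.1451     6,360.8703      44,526.0922
  7    26,812.50    14,341.8705   100,393.0938     803,144.7502
  Σ                 22,388.4475   126,468.6190     936,846.1559
P = 22,388.4475.
Convexity = Σ t(t+1)·PV / [P·(1+y)²] = 936,846.1559 / (22,388.4475 × 1.195742) = 34.99506.

34.995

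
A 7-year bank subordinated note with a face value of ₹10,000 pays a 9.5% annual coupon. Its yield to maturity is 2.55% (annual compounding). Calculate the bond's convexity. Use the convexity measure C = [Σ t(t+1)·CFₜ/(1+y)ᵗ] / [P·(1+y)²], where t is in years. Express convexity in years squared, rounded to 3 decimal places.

With y = 0.0255:
  t   CF        PV=CF/(1+0.0255)^t    t·PV        t(t+1)·PV
  1       950.00       926.3774       926.3774       1,852.7548
  2       950.00       903.3422     1,806.6843       5,420.0529
  3       950.00       880.8797     2,642.6392      10,570.5566
  4       950.00       858.9758     3,435.9033      17,179.5167
  5       950.00       837.6166     4,188.0831      25,128.4984
  6       950.00       816.7885     4,900.7310      34,305.1172
  7    10,950.00     9,180.4605    64,263.2235     514,105.7879
  Σ                 14,404.4407    82,163.6418     608,562.2844
P = 14,404.4407.
Convexity = Σ t(t+1)·PV / [P·(1+y)²] = 608,562.2844 / (14,404.4407 × 1.051650) = 40.17328.

40.173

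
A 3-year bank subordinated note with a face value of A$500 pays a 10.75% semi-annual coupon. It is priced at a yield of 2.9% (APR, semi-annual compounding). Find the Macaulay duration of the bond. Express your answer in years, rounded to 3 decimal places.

2.681 years

Periodic yield y = 0.0145. Discount each cash flow and weight by its period:
  t   CF        PV=CF/(1+0.0145)^t    t·PV
  1       26.875        26.4909        26.4909
  2       26.875        26.1123        52.2245
  3       26.875        25.7390        77.2171
  4       26.875        25.3712       101.4846
  5       26.875        25.0085       125.0427
  6      526.875       483.2761     2,899.6564
  Σ                    611.9979     3,282.1162
Price P = Σ PV = 611.9979.
Macaulay duration = Σ(t·PV) / P = 3,282.1162 / 611.9979 = 5.36295 half-year periods.
In years: 5.36295 / 2 = 2.68148 years.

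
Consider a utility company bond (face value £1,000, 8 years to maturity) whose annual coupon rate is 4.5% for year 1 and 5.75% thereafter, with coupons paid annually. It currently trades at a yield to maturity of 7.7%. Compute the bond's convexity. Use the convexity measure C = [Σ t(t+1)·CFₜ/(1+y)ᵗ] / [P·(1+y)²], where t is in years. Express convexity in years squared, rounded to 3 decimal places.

With y = 0.077:
  t   CF        PV=CF/(1+0.077)^t    t·PV        t(t+1)·PV
  1        45.00        41.7827        41.7827          83.5655
  2        57.50        49.5720        99.1440         297.4320
  3        57.50        46.0279       138.0836         552.3343
  4        57.50        42.7371       170.9484         854.7420
  5        57.50        39.6816       198.4081       1,190.4484
  6        57.50        36.8446       221.0675       1,547.4724
  7        57.50        34.2104       239.4727       1,915.7814
  8     1,057.50       584.1908     4,673.5268      42,061.7411
  Σ                    875.0471     5,782.4337      48,503.5170
P = 875.0471.
Convexity = Σ t(t+1)·PV / [P·(1+y)²] = 48,503.5170 / (875.0471 × 1.159929) = 47.78707.

47.787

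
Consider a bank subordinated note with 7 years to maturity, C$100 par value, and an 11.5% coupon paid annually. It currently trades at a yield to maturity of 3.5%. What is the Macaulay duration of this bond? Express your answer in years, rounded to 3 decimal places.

5.519 years

Periodic yield y = 0.035. Discount each cash flow and weight by its year:
  t   CF        PV=CF/(1+0.035)^t    t·PV
  1        11.50        11.1111        11.1111
  2        11.50        10.7354        21.4707
  3        11.50        10.3723        31.1170
  4        11.50        10.0216        40.0863
  5        11.50         9.6827        48.4135
  6        11.50         9.3553        56.1315
  7       111.50        87.6380       613.4659
  Σ                    148.9164       821.7962
Price P = Σ PV = 148.9164.
Macaulay duration = Σ(t·PV) / P = 821.7962 / 148.9164 = 5.51851 years.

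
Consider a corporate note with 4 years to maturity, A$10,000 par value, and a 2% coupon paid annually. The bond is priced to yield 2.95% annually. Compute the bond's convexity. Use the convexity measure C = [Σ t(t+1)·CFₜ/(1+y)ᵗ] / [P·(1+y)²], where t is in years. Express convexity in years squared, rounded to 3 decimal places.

With y = 0.0295:
  t   CF        PV=CF/(1+0.0295)^t    t·PV        t(t+1)·PV
  1       200.00       194.2691       194.2691         388.5381
  2       200.00       188.7023       377.4047       1,132.2141
  3       200.00       183.2951       549.8854       2,199.5416
  4    10,200.00     9,080.1865    36,320.7459     181,603.7297
  Σ                  9,646.4530    37,442.3051     185,324.0235
P = 9,646.4530.
Convexity = Σ t(t+1)·PV / [P·(1+y)²] = 185,324.0235 / (9,646.4530 × 1.059870) = 18.12639.

18.126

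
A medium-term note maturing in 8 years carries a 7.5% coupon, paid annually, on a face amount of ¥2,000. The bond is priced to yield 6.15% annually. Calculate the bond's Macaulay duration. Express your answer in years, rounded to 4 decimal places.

6.3708 years

Periodic yield y = 0.0615. Discount each cash flow and weight by its year:
  t   CF        PV=CF/(1+0.0615)^t    t·PV
  1       150.00       141.3095       141.3095
  2       150.00       133.1224       266.2449
  3       150.00       125.4097       376.2292
  4       150.00       118.1439       472.5756
  5       150.00       111.2990       556.4950
  6       150.00       104.8507       629.1041
  7       150.00        98.7760       691.4317
  8     2,150.00     1,333.7624    10,670.0992
  Σ                  2,166.6736    13,803.4892
Price P = Σ PV = 2,166.6736.
Macaulay duration = Σ(t·PV) / P = 13,803.4892 / 2,166.6736 = 6.37082 years.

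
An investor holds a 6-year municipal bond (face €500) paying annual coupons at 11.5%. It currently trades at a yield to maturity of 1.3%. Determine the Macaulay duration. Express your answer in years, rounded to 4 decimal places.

4.9439 years

Periodic yield y = 0.013. Discount each cash flow and weight by its year:
  t   CF        PV=CF/(1+0.013)^t    t·PV
  1        57.50        56.7621        56.7621
  2        57.50        56.0337       112.0673
  3        57.50        55.3146       165.9437
  4        57.50        54.6047       218.4188
  5        57.50        53.9040       269.5198
  6       557.50       515.9269     3,095.5616
  Σ                    792.5459     3,918.2733
Price P = Σ PV = 792.5459.
Macaulay duration = Σ(t·PV) / P = 3,918.2733 / 792.5459 = 4.94391 years.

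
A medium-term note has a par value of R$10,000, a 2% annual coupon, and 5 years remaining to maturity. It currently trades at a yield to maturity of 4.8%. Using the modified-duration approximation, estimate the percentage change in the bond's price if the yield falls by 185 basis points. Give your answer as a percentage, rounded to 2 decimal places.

Periodic yield y = 0.048. Modified duration first:
  t   CF        PV=CF/(1+0.048)^t    t·PV
  1       200.00       190.8397       190.8397
  2       200.00       182.0989       364.1979
  3       200.00       173.7585       521.2756
  4       200.00       165.8001       663.2005
  5    10,200.00     8,068.5177    40,342.5887
  Σ                  8,781.0151    42,082.1024
P = 8,781.0151; D_Mac = 4.79240 yrs; D_mod = 4.79240/(1+0.048) = 4.57290 yrs.
ΔP/P ≈ -D_mod · Δy = -4.57290 × (-0.0185) = +0.084599 = +8.4599%.

+8.46%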